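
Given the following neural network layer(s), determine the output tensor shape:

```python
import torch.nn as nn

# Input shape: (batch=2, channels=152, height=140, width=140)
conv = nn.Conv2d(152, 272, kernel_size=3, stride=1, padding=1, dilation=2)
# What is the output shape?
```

Input: (2, 152, 140, 140) -> Output: (2, 272, 138, 138)

Answer: (2, 272, 138, 138)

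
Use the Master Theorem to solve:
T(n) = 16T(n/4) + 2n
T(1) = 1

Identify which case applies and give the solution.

a=16, b=4, f(n)=2n. log_4(16) = 2. Since c=1 < 2, Case 1 applies: T(n) = Θ(n^log_b(a)) = O(n^2).

Answer: O(n^2) - Case 1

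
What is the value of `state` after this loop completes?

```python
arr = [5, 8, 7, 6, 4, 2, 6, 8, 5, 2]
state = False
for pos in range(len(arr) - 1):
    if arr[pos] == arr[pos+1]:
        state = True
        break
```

Check consecutive duplicates in [5, 8, 7, 6, 4, 2, 6, 8, 5, 2]
`state` takes the values: False

Answer: False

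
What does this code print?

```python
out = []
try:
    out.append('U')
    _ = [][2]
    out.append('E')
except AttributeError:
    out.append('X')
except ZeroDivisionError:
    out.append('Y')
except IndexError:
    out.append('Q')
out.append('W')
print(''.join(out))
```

Execution trace: 'U' (try body) → 'Q' (except IndexError) → 'W' (after the try/except). Output: UQW

Answer: UQW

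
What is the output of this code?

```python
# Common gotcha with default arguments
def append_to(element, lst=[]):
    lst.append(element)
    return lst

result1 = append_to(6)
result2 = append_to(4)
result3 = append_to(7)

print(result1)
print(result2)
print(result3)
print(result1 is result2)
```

Key concept: mutable default argument gotcha.
Step by step:
`result1 = append_to(6)` → result1 = [6]
`result2 = append_to(4)` → result1 = [6, 4] (same object as result2); result2 = [6, 4] (same object as result1)
`result3 = append_to(7)` → result1 = [6, 4, 7] (same object as result2, result3); result2 = [6, 4, 7] (same object as result1, result3); result3 = [6, 4, 7] (same object as result1, result2)
`print(result1)` → prints [6, 4, 7]
`print(result2)` → prints [6, 4, 7]
`print(result3)` → prints [6, 4, 7]
`print(result1 is result2)` → prints True

Answer:
[6, 4, 7]
[6, 4, 7]
[6, 4, 7]
True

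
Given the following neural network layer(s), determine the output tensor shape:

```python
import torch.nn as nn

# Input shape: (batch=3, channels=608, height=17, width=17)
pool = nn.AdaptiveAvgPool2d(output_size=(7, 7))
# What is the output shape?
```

Input: (3, 608, 17, 17) -> Output: (3, 608, 7, 7)

Answer: (3, 608, 7, 7)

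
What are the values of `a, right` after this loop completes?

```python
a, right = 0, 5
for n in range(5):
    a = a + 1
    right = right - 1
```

a goes 0→5, right goes 5→0
`a, right` takes the values: (0, 5) → (1, 5) → (1, 4) → (2, 4) → (2, 3) → (3, 3) → (3, 2) → (4, 2) → (4, 1) → (5, 1) → (5, 0)

Answer: 5, 0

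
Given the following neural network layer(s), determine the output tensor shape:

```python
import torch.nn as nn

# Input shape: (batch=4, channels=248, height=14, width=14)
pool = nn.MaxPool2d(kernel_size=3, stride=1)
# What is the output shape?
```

Input: (4, 248, 14, 14) -> Output: (4, 248, 12, 12)

Answer: (4, 248, 12, 12)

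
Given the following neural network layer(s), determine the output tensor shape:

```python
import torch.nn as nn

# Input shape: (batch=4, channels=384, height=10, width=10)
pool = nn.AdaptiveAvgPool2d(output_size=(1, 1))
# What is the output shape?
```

Input: (4, 384, 10, 10) -> Output: (4, 384, 1, 1)

Answer: (4, 384, 1, 1)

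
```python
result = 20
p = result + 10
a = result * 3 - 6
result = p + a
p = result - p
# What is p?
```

Trace:
`result = 20` → result = 20
`p = result + 10` → p = 30
`a = result * 3 - 6` → a = 54
`result = p + a` → result = 84
`p = result - p` → p = 54
So p = 54

Answer: 54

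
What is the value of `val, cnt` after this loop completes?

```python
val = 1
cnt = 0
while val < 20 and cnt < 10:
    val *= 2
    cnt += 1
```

Double until >= 20 or 10 iterations
`val, cnt` takes the values: (1, 0) → (2, 0) → (2, 1) → (4, 1) → (4, 2) → (8, 2) → (8, 3) → (16, 3) → (16, 4) → (32, 4) → (32, 5)

Answer: 32, 5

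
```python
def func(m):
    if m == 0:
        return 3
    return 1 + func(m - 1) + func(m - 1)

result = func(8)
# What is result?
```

func(m) = 1 + 2·func(m-1), func(0)=3. Closed form: (3+1)·2^8 - 1 = 1023.

Answer: 1023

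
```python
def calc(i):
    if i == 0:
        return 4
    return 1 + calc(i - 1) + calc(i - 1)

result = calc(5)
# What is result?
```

calc(i) = 1 + 2·calc(i-1), calc(0)=4. Closed form: (4+1)·2^5 - 1 = 159.

Answer: 159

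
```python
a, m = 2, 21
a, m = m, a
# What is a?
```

Trace:
`a, m = 2, 21` → a = 2; m = 21
`a, m = m, a` → a = 21; m = 2
So a = 21

Answer: 21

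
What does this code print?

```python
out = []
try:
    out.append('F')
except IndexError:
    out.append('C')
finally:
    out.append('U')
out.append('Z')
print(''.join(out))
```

Execution trace: 'F' (try body, no exception) → 'U' (finally) → 'Z' (after the try/except). Output: FUZ

Answer: FUZ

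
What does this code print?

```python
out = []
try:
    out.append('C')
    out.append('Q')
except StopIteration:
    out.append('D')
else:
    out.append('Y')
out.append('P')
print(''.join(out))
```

Execution trace: 'C' (try body) → 'Q' (try body, no exception) → 'Y' (else) → 'P' (after the try/except). Output: CQYP

Answer: CQYP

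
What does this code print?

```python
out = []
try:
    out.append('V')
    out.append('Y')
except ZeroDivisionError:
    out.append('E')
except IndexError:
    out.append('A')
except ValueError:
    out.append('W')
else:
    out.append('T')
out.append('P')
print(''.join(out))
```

Execution trace: 'V' (try body) → 'Y' (try body, no exception) → 'T' (else) → 'P' (after the try/except). Output: VYTP

Answer: VYTP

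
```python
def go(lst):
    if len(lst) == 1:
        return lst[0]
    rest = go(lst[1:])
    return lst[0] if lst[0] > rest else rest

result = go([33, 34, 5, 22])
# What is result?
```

Recursive max over [33, 34, 5, 22] = 34

Answer: 34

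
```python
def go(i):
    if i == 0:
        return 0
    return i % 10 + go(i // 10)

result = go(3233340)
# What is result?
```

Sum of digits of 3233340: 0 + 4 + 3 + 3 + 3 + 2 + 3 = 18

Answer: 18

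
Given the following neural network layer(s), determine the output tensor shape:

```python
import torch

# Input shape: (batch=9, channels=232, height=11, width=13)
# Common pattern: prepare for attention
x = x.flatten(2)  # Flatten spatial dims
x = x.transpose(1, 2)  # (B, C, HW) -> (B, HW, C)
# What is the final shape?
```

Input: (9, 232, 11, 13) -> after flatten(2): (9, 232, 143) -> Output: (9, 143, 232)

Answer: (9, 143, 232)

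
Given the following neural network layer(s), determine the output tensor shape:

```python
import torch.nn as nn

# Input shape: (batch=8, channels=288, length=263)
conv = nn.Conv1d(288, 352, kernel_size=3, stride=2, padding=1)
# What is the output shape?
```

Input: (8, 288, 263) -> Output: (8, 352, 132)

Answer: (8, 352, 132)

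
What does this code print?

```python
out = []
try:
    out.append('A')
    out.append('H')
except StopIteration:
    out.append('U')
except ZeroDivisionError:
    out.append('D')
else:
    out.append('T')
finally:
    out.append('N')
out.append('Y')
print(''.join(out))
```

Execution trace: 'A' (try body) → 'H' (try body, no exception) → 'T' (else) → 'N' (finally) → 'Y' (after the try/except). Output: AHTNY

Answer: AHTNY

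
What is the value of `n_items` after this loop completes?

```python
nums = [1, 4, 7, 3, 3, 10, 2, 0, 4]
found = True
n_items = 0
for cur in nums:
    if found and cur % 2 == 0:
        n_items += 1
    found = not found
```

Count even values at even positions
`n_items` takes the values: 0 → 1 → 2

Answer: 2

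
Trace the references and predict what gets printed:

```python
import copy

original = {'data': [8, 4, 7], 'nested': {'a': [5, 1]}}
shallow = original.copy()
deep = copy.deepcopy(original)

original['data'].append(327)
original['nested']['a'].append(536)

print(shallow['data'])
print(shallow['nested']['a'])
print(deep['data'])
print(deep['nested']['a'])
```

Key concept: comparing shallow vs deep copy.
Step by step:
`original = {'data': [8, 4, 7], 'nested': {'a': [5, 1]}}` → original = {'data': [8, 4, 7], 'nested': {'a': [5, 1]}}
`shallow = original.copy()` → shallow = {'data': [8, 4, 7], 'nested': {'a': [5, 1]}}
`deep = copy.deepcopy(original)` → deep = {'data': [8, 4, 7], 'nested': {'a': [5, 1]}}
`original['data'].append(327)` → original = {'data': [8, 4, 7, 327], 'nested': {'a': [5, 1]}}; shallow = {'data': [8, 4, 7, 327], 'nested': {'a': [5, 1]}}
`original['nested']['a'].append(536)` → original = {'data': [8, 4, 7, 327], 'nested': {'a': [5, 1, 536]}}; shallow = {'data': [8, 4, 7, 327], 'nested': {'a': [5, 1, 536]}}
`print(shallow['data'])` → prints [8, 4, 7, 327]
`print(shallow['nested']['a'])` → prints [5, 1, 536]
`print(deep['data'])` → prints [8, 4, 7]
`print(deep['nested']['a'])` → prints [5, 1]

Answer:
[8, 4, 7, 327]
[5, 1, 536]
[8, 4, 7]
[5, 1]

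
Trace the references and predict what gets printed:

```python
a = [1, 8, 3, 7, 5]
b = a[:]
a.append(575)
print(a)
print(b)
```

Key concept: slice [:] creates copy.
Step by step:
`a = [1, 8, 3, 7, 5]` → a = [1, 8, 3, 7, 5]
`b = a[:]` → b = [1, 8, 3, 7, 5]
`a.append(575)` → a = [1, 8, 3, 7, 5, 575]
`print(a)` → prints [1, 8, 3, 7, 5, 575]
`print(b)` → prints [1, 8, 3, 7, 5]

Answer:
[1, 8, 3, 7, 5, 575]
[1, 8, 3, 7, 5]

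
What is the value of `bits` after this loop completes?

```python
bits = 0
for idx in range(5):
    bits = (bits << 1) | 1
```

Build 5 consecutive 1-bits: 0b11111
`bits` takes the values: 0 → 1 → 3 → 7 → 15 → 31

Answer: 31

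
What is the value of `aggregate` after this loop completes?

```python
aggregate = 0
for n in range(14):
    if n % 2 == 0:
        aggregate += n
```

Sum of even numbers 0 to 13
`aggregate` takes the values: 0 → 2 → 6 → 12 → 20 → 30 → 42

Answer: 42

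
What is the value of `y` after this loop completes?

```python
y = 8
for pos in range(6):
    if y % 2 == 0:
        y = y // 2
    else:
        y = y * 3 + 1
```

Collatz-style transformation from 8
`y` takes the values: 8 → 4 → 2 → 1 → 4 → 2 → 1

Answer: 1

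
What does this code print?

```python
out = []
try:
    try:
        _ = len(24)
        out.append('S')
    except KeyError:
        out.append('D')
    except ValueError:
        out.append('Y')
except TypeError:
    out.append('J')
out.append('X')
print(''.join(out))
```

Execution trace: 'J' (outer except TypeError) → 'X' (after the try/except). Output: JX

Answer: JX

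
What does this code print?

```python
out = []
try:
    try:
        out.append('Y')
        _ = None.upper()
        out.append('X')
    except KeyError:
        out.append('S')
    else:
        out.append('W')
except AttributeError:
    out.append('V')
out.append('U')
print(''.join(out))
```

Execution trace: 'Y' (try body) → 'V' (outer except AttributeError) → 'U' (after the try/except). Output: YVU

Answer: YVU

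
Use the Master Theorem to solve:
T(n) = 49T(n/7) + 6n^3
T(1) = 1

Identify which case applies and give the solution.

a=49, b=7, f(n)=6n^3. log_7(49) = 2. Since c=3 > 2 and the regularity condition holds (49(n/7)^3 = (49/7^3)n^3 with 49/7^3 < 1), Case 3 applies: T(n) = Θ(f(n)) = O(n^3).

Answer: O(n^3) - Case 3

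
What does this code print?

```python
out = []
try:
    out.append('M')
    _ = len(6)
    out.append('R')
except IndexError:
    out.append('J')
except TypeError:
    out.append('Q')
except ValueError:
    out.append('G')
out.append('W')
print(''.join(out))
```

Execution trace: 'M' (try body) → 'Q' (except TypeError) → 'W' (after the try/except). Output: MQW

Answer: MQW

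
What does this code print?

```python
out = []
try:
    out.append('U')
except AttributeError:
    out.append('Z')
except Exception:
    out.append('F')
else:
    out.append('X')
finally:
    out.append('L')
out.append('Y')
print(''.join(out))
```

Execution trace: 'U' (try body, no exception) → 'X' (else) → 'L' (finally) → 'Y' (after the try/except). Output: UXLY

Answer: UXLY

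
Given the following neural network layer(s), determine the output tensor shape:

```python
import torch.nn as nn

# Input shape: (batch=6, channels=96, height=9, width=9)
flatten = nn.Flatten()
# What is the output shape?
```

Input: (6, 96, 9, 9) -> Output: (6, 7776)

Answer: (6, 7776)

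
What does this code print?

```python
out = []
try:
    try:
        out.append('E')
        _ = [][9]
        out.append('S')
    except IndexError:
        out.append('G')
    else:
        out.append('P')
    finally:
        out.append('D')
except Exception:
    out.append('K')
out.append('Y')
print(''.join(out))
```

Execution trace: 'E' (inner try body) → 'G' (inner except IndexError) → 'D' (inner finally) → 'Y' (after the try/except). Output: EGDY

Answer: EGDY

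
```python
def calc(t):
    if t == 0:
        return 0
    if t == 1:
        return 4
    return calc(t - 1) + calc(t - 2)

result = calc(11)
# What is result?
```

Build up from base cases: calc(0)=0, calc(1)=4, calc(2)=4, calc(3)=8, calc(4)=12, calc(5)=20, calc(6)=32, ..., calc(11)=356

Answer: 356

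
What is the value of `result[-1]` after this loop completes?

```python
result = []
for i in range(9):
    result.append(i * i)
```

Last element of squares 0 to 8
`result` takes the values: [] → [0] → [0, 1] → [0, 1, 4] → [0, 1, 4, 9] → [0, 1, 4, 9, 16] → [0, 1, 4, 9, 16, 25] → [0, 1, 4, 9, 16, 25, 36] → [0, 1, 4, 9, 16, 25, 36, 49] → [0, 1, 4, 9, 16, 25, 36, 49, 64]
So `result[-1]` = 64

Answer: 64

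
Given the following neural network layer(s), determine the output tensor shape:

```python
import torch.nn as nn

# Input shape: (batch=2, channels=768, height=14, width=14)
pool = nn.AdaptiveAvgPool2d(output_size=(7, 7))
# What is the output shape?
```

Input: (2, 768, 14, 14) -> Output: (2, 768, 7, 7)

Answer: (2, 768, 7, 7)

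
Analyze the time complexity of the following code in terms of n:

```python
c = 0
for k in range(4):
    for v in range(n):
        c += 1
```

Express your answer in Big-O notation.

Each loop level contributes: 1 × n. Multiplying the contributions gives O(n).

Answer: O(n)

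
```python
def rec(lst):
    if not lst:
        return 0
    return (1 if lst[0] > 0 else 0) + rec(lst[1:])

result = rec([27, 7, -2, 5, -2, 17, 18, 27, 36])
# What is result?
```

Count of positive elements in [27, 7, -2, 5, -2, 17, 18, 27, 36] = 7

Answer: 7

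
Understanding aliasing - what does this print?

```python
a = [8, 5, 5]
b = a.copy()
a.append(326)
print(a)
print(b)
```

Key concept: list.copy() creates independent copy.
Step by step:
`a = [8, 5, 5]` → a = [8, 5, 5]
`b = a.copy()` → b = [8, 5, 5]
`a.append(326)` → a = [8, 5, 5, 326]
`print(a)` → prints [8, 5, 5, 326]
`print(b)` → prints [8, 5, 5]

Answer:
[8, 5, 5, 326]
[8, 5, 5]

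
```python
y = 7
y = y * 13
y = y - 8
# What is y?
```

Trace:
`y = 7` → y = 7
`y = y * 13` → y = 91
`y = y - 8` → y = 83
So y = 83

Answer: 83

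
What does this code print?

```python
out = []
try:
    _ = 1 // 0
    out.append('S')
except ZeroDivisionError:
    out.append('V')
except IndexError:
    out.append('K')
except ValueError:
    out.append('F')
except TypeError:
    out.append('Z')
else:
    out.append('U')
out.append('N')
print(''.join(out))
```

Execution trace: 'V' (except ZeroDivisionError) → 'N' (after the try/except). Output: VN

Answer: VN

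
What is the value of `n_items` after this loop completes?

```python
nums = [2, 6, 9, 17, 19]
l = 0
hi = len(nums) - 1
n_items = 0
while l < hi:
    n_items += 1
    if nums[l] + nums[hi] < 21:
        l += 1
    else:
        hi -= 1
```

Steps to find pair summing to 21
`n_items` takes the values: 0 → 1 → 2 → 3 → 4

Answer: 4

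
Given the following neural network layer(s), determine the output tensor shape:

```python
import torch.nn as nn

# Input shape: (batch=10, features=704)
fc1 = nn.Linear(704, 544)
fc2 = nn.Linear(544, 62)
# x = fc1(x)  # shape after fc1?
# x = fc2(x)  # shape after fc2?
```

Input: (10, 704) -> after fc1: (10, 544) -> Output: (10, 62)

Answer: (10, 62)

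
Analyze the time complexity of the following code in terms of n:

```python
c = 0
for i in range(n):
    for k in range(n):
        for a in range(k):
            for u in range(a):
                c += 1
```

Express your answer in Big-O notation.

Each loop level contributes: n × n × n × n. Multiplying the contributions gives O(n^4).

Answer: O(n^4)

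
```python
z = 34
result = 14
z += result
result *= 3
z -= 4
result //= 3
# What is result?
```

Trace:
`z = 34` → z = 34
`result = 14` → result = 14
`z += result` → z = 48
`result *= 3` → result = 42
`z -= 4` → z = 44
`result //= 3` → result = 14
So result = 14

Answer: 14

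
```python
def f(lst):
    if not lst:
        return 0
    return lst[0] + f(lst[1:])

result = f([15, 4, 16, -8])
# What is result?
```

15 + 4 + 16 + (-8) + 0 = 27

Answer: 27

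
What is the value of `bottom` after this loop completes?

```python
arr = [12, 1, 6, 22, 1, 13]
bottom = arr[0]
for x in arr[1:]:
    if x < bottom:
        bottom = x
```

Minimum of [12, 1, 6, 22, 1, 13]
`bottom` takes the values: 12 → 1

Answer: 1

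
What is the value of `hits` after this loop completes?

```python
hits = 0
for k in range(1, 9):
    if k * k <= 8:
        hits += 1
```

Count numbers where k² ≤ 8
`hits` takes the values: 0 → 1 → 2

Answer: 2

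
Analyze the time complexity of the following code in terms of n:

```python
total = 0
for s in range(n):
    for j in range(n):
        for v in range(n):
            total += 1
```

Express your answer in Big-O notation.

Each loop level contributes: n × n × n. Multiplying the contributions gives O(n^3).

Answer: O(n^3)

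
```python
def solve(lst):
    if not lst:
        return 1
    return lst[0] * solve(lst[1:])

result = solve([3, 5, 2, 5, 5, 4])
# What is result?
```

Product over [3, 5, 2, 5, 5, 4] = 3 * 5 * 2 * 5 * 5 * 4 = 3000

Answer: 3000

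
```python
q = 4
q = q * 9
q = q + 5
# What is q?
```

Trace:
`q = 4` → q = 4
`q = q * 9` → q = 36
`q = q + 5` → q = 41
So q = 41

Answer: 41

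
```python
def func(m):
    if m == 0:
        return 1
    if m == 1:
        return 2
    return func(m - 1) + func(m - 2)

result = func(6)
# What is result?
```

Build up from base cases: func(0)=1, func(1)=2, func(2)=3, func(3)=5, func(4)=8, func(5)=13, func(6)=21

Answer: 21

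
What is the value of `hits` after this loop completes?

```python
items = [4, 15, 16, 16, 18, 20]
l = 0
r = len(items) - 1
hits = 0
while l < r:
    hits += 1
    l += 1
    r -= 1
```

Iterations until pointers meet (list length 6)
`hits` takes the values: 0 → 1 → 2 → 3

Answer: 3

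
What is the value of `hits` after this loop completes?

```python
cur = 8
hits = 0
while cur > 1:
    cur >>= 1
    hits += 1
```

Count right shifts until 1
`hits` takes the values: 0 → 1 → 2 → 3

Answer: 3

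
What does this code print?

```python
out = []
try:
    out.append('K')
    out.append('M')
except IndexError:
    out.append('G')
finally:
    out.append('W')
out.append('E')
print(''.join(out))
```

Execution trace: 'K' (try body) → 'M' (try body, no exception) → 'W' (finally) → 'E' (after the try/except). Output: KMWE

Answer: KMWE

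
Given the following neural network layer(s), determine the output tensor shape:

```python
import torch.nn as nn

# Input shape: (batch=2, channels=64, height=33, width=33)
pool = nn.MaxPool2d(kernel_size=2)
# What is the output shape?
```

Input: (2, 64, 33, 33) -> Output: (2, 64, 16, 16)

Answer: (2, 64, 16, 16)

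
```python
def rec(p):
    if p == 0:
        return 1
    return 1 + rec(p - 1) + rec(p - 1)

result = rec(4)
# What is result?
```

rec(p) = 1 + 2·rec(p-1), rec(0)=1. Closed form: (1+1)·2^4 - 1 = 31.

Answer: 31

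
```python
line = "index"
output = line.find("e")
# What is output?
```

Trace:
`line = "index"` → line = 'index'
`output = line.find("e")` → output = 3
So output = 3

Answer: 3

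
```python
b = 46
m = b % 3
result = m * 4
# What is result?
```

Trace:
`b = 46` → b = 46
`m = b % 3` → m = 1
`result = m * 4` → result = 4
So result = 4

Answer: 4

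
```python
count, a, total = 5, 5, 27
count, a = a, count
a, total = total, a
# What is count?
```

Trace:
`count, a, total = 5, 5, 27` → count = 5; a = 5; total = 27
`count, a = a, count` → count = 5; a = 5
`a, total = total, a` → a = 27; total = 5
So count = 5

Answer: 5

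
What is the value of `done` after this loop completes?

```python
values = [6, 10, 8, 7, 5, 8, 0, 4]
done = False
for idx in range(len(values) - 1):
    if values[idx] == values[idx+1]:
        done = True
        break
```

Check consecutive duplicates in [6, 10, 8, 7, 5, 8, 0, 4]
`done` takes the values: False

Answer: False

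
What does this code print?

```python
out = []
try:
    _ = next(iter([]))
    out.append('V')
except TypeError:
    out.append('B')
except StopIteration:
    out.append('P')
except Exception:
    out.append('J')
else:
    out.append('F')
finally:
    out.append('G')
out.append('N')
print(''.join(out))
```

Execution trace: 'P' (except StopIteration) → 'G' (finally) → 'N' (after the try/except). Output: PGN

Answer: PGN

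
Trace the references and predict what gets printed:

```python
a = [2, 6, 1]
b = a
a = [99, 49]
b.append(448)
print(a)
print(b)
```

Key concept: rebinding vs mutation: a is rebound to a new list, b still points at the original.
Step by step:
`a = [2, 6, 1]` → a = [2, 6, 1]
`b = a` → b = [2, 6, 1] (same object as a)
`a = [99, 49]` → a = [99, 49]
`b.append(448)` → b = [2, 6, 1, 448]
`print(a)` → prints [99, 49]
`print(b)` → prints [2, 6, 1, 448]

Answer:
[99, 49]
[2, 6, 1, 448]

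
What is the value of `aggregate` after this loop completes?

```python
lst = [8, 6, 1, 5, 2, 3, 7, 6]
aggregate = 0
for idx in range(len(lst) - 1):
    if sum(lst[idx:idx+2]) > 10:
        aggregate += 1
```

Count windows with sum > 10
`aggregate` takes the values: 0 → 1 → 2

Answer: 2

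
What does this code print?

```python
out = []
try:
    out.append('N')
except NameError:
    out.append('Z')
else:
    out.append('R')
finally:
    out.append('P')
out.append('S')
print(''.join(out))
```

Execution trace: 'N' (try body, no exception) → 'R' (else) → 'P' (finally) → 'S' (after the try/except). Output: NRPS

Answer: NRPS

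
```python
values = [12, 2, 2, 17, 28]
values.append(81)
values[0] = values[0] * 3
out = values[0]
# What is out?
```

Trace:
`values = [12, 2, 2, 17, 28]` → values = [12, 2, 2, 17, 28]
`values.append(81)` → values = [12, 2, 2, 17, 28, 81]
`values[0] = values[0] * 3` → values = [36, 2, 2, 17, 28, 81]
`out = values[0]` → out = 36
So out = 36

Answer: 36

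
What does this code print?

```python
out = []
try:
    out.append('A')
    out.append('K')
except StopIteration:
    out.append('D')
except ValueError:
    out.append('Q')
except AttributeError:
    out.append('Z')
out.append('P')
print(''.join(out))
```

Execution trace: 'A' (try body) → 'K' (try body, no exception) → 'P' (after the try/except). Output: AKP

Answer: AKP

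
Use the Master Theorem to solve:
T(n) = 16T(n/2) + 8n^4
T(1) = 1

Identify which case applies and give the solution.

a=16, b=2, f(n)=8n^4. log_2(16) = 4. Since c=4 = 4, Case 2 applies: T(n) = Θ(n^log_b(a) · log n) = O(n^4 log n).

Answer: O(n^4 log n) - Case 2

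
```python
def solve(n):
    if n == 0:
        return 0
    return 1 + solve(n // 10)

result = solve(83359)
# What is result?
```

Count of digits of 83359: 5

Answer: 5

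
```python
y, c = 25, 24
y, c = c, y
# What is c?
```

Trace:
`y, c = 25, 24` → y = 25; c = 24
`y, c = c, y` → y = 24; c = 25
So c = 25

Answer: 25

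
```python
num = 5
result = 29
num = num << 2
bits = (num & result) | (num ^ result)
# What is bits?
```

Trace:
`num = 5` → num = 5
`result = 29` → result = 29
`num = num << 2` → num = 20
`bits = (num & result) | (num ^ result)` → bits = 29
So bits = 29

Answer: 29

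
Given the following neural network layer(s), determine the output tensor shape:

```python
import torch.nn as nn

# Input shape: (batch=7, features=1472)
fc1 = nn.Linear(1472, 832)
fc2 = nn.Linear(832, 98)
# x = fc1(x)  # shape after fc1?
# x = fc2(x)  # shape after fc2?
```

Input: (7, 1472) -> after fc1: (7, 832) -> Output: (7, 98)

Answer: (7, 98)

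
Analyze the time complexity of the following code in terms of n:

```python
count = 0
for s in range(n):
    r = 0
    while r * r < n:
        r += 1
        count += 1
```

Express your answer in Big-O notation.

Each loop level contributes: n × √n. Multiplying the contributions gives O(n√n).

Answer: O(n√n)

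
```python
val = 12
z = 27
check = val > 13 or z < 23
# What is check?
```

Trace:
`val = 12` → val = 12
`z = 27` → z = 27
`check = val > 13 or z < 23` → check = False
So check = False

Answer: False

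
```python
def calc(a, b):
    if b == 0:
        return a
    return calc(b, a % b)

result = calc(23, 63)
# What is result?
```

calc(23, 63) -> calc(63, 23) -> calc(23, 17) -> calc(17, 6) -> calc(6, 5) -> calc(5, 1) -> calc(1, 0) -> 1

Answer: 1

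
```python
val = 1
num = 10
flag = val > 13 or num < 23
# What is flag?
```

Trace:
`val = 1` → val = 1
`num = 10` → num = 10
`flag = val > 13 or num < 23` → flag = True
So flag = True

Answer: True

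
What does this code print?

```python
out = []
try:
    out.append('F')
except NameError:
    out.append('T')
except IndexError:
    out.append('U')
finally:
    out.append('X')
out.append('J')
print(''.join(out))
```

Execution trace: 'F' (try body, no exception) → 'X' (finally) → 'J' (after the try/except). Output: FXJ

Answer: FXJ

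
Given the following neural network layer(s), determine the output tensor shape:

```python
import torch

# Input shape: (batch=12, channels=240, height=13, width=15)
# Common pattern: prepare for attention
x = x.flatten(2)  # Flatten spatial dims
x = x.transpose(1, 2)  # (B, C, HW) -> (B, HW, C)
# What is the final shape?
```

Input: (12, 240, 13, 15) -> after flatten(2): (12, 240, 195) -> Output: (12, 195, 240)

Answer: (12, 195, 240)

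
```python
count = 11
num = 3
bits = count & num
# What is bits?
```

Trace:
`count = 11` → count = 11
`num = 3` → num = 3
`bits = count & num` → bits = 3
So bits = 3

Answer: 3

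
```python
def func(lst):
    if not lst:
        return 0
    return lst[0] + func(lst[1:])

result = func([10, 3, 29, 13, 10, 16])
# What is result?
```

10 + 3 + 29 + 13 + 10 + 16 + 0 = 81

Answer: 81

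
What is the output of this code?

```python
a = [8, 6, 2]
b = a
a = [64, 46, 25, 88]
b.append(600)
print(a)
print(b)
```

Key concept: rebinding vs mutation: a is rebound to a new list, b still points at the original.
Step by step:
`a = [8, 6, 2]` → a = [8, 6, 2]
`b = a` → b = [8, 6, 2] (same object as a)
`a = [64, 46, 25, 88]` → a = [64, 46, 25, 88]
`b.append(600)` → b = [8, 6, 2, 600]
`print(a)` → prints [64, 46, 25, 88]
`print(b)` → prints [8, 6, 2, 600]

Answer:
[64, 46, 25, 88]
[8, 6, 2, 600]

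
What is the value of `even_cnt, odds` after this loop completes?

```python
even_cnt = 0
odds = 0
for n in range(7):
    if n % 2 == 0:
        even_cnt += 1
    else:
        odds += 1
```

Count evens and odds in range(7)
`even_cnt, odds` takes the values: (0, 0) → (1, 0) → (1, 1) → (2, 1) → (2, 2) → (3, 2) → (3, 3) → (4, 3)

Answer: 4, 3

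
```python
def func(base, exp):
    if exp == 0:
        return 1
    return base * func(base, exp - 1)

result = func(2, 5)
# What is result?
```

func(2, 5) = 2 * 2 * 2 * 2 * 2 = 32

Answer: 32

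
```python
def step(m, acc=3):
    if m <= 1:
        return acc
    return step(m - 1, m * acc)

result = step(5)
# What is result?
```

Accumulator trace (n, acc): (5, 3) -> (4, 15) -> (3, 60) -> (2, 180) -> (1, 360) -> return 360

Answer: 360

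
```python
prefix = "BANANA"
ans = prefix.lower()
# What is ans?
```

Trace:
`prefix = "BANANA"` → prefix = 'BANANA'
`ans = prefix.lower()` → ans = 'banana'
So ans = 'banana'

Answer: 'banana'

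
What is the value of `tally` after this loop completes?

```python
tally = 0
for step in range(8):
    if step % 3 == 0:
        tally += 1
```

Count numbers divisible by 3 in range(8)
`tally` takes the values: 0 → 1 → 2 → 3

Answer: 3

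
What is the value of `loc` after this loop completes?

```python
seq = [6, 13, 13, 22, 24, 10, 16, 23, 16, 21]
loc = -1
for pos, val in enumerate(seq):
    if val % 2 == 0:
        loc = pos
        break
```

First even number index in [6, 13, 13, 22, 24, 10, 16, 23, 16, 21]
`loc` takes the values: -1 → 0

Answer: 0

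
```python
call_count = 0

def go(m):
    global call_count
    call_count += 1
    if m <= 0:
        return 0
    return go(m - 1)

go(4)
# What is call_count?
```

Linear recursion stepping by 1: 5 calls from m=4 down to ≤0.

Answer: 5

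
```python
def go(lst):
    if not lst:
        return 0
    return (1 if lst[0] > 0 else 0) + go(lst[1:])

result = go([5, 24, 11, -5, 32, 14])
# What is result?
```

Count of positive elements in [5, 24, 11, -5, 32, 14] = 5

Answer: 5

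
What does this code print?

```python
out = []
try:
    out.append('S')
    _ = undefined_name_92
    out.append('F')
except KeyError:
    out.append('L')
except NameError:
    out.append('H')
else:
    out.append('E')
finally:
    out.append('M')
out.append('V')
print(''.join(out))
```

Execution trace: 'S' (try body) → 'H' (except NameError) → 'M' (finally) → 'V' (after the try/except). Output: SHMV

Answer: SHMV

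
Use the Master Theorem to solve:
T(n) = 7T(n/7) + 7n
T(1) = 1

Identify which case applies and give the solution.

a=7, b=7, f(n)=7n. log_7(7) = 1. Since c=1 = 1, Case 2 applies: T(n) = Θ(n^log_b(a) · log n) = O(n log n).

Answer: O(n log n) - Case 2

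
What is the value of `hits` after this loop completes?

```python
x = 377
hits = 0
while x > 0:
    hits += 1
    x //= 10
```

Count digits by repeated division by 10
`hits` takes the values: 0 → 1 → 2 → 3

Answer: 3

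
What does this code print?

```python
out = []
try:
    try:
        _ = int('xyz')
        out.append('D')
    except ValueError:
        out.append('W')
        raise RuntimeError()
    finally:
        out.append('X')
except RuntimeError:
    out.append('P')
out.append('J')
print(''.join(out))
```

Execution trace: 'W' (except ValueError) → 'X' (finally) → 'P' (outer except RuntimeError) → 'J' (after the try/except). Output: WXPJ

Answer: WXPJ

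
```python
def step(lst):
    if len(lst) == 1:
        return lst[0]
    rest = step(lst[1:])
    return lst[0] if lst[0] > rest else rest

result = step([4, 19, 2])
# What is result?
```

Recursive max over [4, 19, 2] = 19

Answer: 19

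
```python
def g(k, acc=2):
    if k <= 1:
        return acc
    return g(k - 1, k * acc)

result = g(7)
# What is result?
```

Accumulator trace (n, acc): (7, 2) -> (6, 14) -> (5, 84) -> (4, 420) -> (3, 1680) -> (2, 5040) -> (1, 10080) -> return 10080

Answer: 10080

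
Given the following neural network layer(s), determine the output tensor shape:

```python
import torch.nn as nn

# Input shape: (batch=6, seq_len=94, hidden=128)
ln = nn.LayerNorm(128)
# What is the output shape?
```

Input: (6, 94, 128) -> Output: (6, 94, 128)

Answer: (6, 94, 128)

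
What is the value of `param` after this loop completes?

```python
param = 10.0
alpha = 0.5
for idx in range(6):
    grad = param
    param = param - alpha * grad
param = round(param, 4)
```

Gradient descent: w = 10.0 * (1 - 0.5)^6
`param` takes the values: 10.0 → 5.0 → 2.5 → 1.25 → 0.625 → 0.3125 → 0.15625 → 0.1562

Answer: 0.1562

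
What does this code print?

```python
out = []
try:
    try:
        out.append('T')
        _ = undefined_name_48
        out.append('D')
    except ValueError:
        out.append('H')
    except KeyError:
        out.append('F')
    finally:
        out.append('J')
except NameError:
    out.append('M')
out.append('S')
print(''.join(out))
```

Execution trace: 'T' (try body) → 'J' (finally) → 'M' (outer except NameError) → 'S' (after the try/except). Output: TJMS

Answer: TJMS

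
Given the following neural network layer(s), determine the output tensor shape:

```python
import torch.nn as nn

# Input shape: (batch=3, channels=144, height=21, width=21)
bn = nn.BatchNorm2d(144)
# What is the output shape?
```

Input: (3, 144, 21, 21) -> Output: (3, 144, 21, 21)

Answer: (3, 144, 21, 21)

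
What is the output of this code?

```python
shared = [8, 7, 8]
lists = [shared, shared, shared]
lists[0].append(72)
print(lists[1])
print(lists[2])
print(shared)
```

Key concept: list of same reference.
Step by step:
`shared = [8, 7, 8]` → shared = [8, 7, 8]
`lists = [shared, shared, shared]` → lists = [[8, 7, 8], [8, 7, 8], [8, 7, 8]]
`lists[0].append(72)` → shared = [8, 7, 8, 72]; lists = [[8, 7, 8, 72], [8, 7, 8, 72], [8, 7, 8, 72]]
`print(lists[1])` → prints [8, 7, 8, 72]
`print(lists[2])` → prints [8, 7, 8, 72]
`print(shared)` → prints [8, 7, 8, 72]

Answer:
[8, 7, 8, 72]
[8, 7, 8, 72]
[8, 7, 8, 72]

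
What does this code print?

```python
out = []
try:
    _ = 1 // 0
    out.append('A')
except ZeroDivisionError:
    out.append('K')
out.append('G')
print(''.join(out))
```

Execution trace: 'K' (except ZeroDivisionError) → 'G' (after the try/except). Output: KG

Answer: KG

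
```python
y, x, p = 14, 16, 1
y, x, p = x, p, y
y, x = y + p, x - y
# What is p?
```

Trace:
`y, x, p = 14, 16, 1` → y = 14; x = 16; p = 1
`y, x, p = x, p, y` → y = 16; x = 1; p = 14
`y, x = y + p, x - y` → y = 30; x = -15
So p = 14

Answer: 14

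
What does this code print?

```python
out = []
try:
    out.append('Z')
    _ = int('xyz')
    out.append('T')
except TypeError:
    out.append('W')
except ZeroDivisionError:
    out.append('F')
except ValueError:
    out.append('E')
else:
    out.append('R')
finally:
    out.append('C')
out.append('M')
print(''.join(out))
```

Execution trace: 'Z' (try body) → 'E' (except ValueError) → 'C' (finally) → 'M' (after the try/except). Output: ZECM

Answer: ZECM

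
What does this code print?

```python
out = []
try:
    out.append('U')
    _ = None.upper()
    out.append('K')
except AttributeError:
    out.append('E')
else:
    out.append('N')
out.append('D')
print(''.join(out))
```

Execution trace: 'U' (try body) → 'E' (except AttributeError) → 'D' (after the try/except). Output: UED

Answer: UED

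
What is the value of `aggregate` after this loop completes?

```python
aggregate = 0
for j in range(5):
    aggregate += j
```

Sum of 0 to 4 = 10
`aggregate` takes the values: 0 → 1 → 3 → 6 → 10

Answer: 10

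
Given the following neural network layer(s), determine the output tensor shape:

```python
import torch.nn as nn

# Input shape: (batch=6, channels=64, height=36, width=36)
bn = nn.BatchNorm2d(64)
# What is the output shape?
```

Input: (6, 64, 36, 36) -> Output: (6, 64, 36, 36)

Answer: (6, 64, 36, 36)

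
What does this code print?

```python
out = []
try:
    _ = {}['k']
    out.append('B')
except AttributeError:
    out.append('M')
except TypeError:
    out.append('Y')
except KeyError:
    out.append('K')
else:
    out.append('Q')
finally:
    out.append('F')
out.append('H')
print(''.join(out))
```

Execution trace: 'K' (except KeyError) → 'F' (finally) → 'H' (after the try/except). Output: KFH

Answer: KFH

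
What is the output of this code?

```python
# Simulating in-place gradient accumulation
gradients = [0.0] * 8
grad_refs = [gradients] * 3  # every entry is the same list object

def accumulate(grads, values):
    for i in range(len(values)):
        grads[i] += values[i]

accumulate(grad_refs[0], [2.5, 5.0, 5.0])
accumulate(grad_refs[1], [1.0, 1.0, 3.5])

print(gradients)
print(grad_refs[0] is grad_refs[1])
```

Key concept: gradient accumulation aliasing.
Step by step:
`gradients = [0.0] * 8` → gradients = [0.0, 0.0, 0.0, 0.0, 0.0, 0.0, 0.0, 0.0]
`grad_refs = [gradients] * 3` → grad_refs = [[0.0, 0.0, 0.0, 0.0, 0.0, 0.0, 0.0, 0.0], [0.0, 0.0, 0.0, 0.0, 0.0, 0.0, 0.0, 0.0], [0.0, 0.0, 0.0, 0.0, 0.0, 0.0, 0.0, 0.0]]
`accumulate(grad_refs[0], [2.5, 5.0, 5.0])` → gradients = [2.5, 5.0, 5.0, 0.0, 0.0, 0.0, 0.0, 0.0]; grad_refs = [[2.5, 5.0, 5.0, 0.0, 0.0, 0.0, 0.0, 0.0], [2.5, 5.0, 5.0, 0.0, 0.0, 0.0, 0.0, 0.0], [2.5, 5.0, 5.0, 0.0, 0.0, 0.0, 0.0, 0.0]]
`accumulate(grad_refs[1], [1.0, 1.0, 3.5])` → gradients = [3.5, 6.0, 8.5, 0.0, 0.0, 0.0, 0.0, 0.0]; grad_refs = [[3.5, 6.0, 8.5, 0.0, 0.0, 0.0, 0.0, 0.0], [3.5, 6.0, 8.5, 0.0, 0.0, 0.0, 0.0, 0.0], [3.5, 6.0, 8.5, 0.0, 0.0, 0.0, 0.0, 0.0]]
`print(gradients)` → prints [3.5, 6.0, 8.5, 0.0, 0.0, 0.0, 0.0, 0.0]
`print(grad_refs[0] is grad_refs[1])` → prints True

Answer:
[3.5, 6.0, 8.5, 0.0, 0.0, 0.0, 0.0, 0.0]
True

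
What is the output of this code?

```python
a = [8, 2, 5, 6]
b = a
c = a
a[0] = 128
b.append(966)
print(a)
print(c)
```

Key concept: multiple aliases.
Step by step:
`a = [8, 2, 5, 6]` → a = [8, 2, 5, 6]
`b = a` → b = [8, 2, 5, 6] (same object as a)
`c = a` → c = [8, 2, 5, 6] (same object as a, b)
`a[0] = 128` → a = [128, 2, 5, 6] (same object as b, c); b = [128, 2, 5, 6] (same object as a, c); c = [128, 2, 5, 6] (same object as a, b)
`b.append(966)` → a = [128, 2, 5, 6, 966] (same object as b, c); b = [128, 2, 5, 6, 966] (same object as a, c); c = [128, 2, 5, 6, 966] (same object as a, b)
`print(a)` → prints [128, 2, 5, 6, 966]
`print(c)` → prints [128, 2, 5, 6, 966]

Answer:
[128, 2, 5, 6, 966]
[128, 2, 5, 6, 966]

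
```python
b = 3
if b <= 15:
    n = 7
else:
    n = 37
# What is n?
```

Trace:
`b = 3` → b = 3
`if b <= 15: ...` → b <= 15 is True → n = 7
So n = 7

Answer: 7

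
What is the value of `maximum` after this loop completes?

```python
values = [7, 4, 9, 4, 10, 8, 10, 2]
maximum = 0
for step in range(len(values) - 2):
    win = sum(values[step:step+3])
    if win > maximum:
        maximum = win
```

Max sum of 3-element window in [7, 4, 9, 4, 10, 8, 10, 2]
`maximum` takes the values: 0 → 20 → 23 → 28

Answer: 28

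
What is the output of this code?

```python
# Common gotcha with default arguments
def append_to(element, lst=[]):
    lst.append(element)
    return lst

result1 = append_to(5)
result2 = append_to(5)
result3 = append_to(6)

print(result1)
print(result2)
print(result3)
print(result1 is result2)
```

Key concept: mutable default argument gotcha.
Step by step:
`result1 = append_to(5)` → result1 = [5]
`result2 = append_to(5)` → result1 = [5, 5] (same object as result2); result2 = [5, 5] (same object as result1)
`result3 = append_to(6)` → result1 = [5, 5, 6] (same object as result2, result3); result2 = [5, 5, 6] (same object as result1, result3); result3 = [5, 5, 6] (same object as result1, result2)
`print(result1)` → prints [5, 5, 6]
`print(result2)` → prints [5, 5, 6]
`print(result3)` → prints [5, 5, 6]
`print(result1 is result2)` → prints True

Answer:
[5, 5, 6]
[5, 5, 6]
[5, 5, 6]
True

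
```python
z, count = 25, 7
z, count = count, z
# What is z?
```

Trace:
`z, count = 25, 7` → z = 25; count = 7
`z, count = count, z` → z = 7; count = 25
So z = 7

Answer: 7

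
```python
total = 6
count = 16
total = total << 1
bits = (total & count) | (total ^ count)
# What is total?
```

Trace:
`total = 6` → total = 6
`count = 16` → count = 16
`total = total << 1` → total = 12
`bits = (total & count) | (total ^ count)` → bits = 28
So total = 12

Answer: 12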